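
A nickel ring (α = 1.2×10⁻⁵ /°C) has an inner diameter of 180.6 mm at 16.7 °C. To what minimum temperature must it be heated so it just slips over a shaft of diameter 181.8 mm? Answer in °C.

T = 570 °C

Required Δd = 181.8 − 180.6 = 1.2 mm
Δd = αd₀ΔT ⇒ ΔT = Δd/(αd₀) = 1.2 / (1.2×10⁻⁵ × 180.6) = 553.71 K
T_min = 16.7 + 553.71 = 570.41 °C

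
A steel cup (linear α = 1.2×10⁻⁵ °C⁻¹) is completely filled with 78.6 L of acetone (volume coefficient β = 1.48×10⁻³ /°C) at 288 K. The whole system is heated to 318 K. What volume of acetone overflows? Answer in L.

3.40 L

The cup also expands: β_container ≈ 3α = 3.6×10⁻⁵ /K
Net overflow = V₀(β_liq − 3α_cont)ΔT
β − 3α = 1.48×10⁻³ − 3.6×10⁻⁵ = 1.444×10⁻³ /K; ΔT = 30 K
ΔV = 78.6 × 1.444×10⁻³ × 30 = 3.40 L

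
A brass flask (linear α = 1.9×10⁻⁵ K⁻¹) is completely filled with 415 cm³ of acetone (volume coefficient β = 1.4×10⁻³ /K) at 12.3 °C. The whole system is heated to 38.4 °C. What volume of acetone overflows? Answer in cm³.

14.5 cm³

The flask also expands: β_container ≈ 3α = 5.7×10⁻⁵ /K
Net overflow = V₀(β_liq − 3α_cont)ΔT
β − 3α = 1.40×10⁻³ − 5.7×10⁻⁵ = 1.343×10⁻³ /K; ΔT = 26.1 K
ΔV = 415 × 1.343×10⁻³ × 26.1 = 14.5 cm³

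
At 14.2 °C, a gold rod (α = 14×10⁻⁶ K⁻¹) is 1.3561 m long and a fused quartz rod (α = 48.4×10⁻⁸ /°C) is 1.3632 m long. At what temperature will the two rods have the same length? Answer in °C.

Equal length when α₁L₁ΔT − α₂L₂ΔT = L₂ − L₁ = 7.10×10⁻³ m
α₁L₁ = 1.89854×10⁻⁵, α₂L₂ = 6.597888×10⁻⁷ → Δ(αL) = 1.83256112×10⁻⁵ m/K
ΔT = 7.10×10⁻³ / 1.83256112×10⁻⁵ = 387.436 K, so T = 14.2 + 387.436 = 401.636 °C

T = 401.6 °C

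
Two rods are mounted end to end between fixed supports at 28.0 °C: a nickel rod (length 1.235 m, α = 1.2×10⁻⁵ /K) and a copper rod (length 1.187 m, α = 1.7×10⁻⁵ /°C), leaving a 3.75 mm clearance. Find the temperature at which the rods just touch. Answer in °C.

T = 135 °C

α₁L₁ = 1.482×10⁻⁵ m/K, α₂L₂ = 2.0179×10⁻⁵ m/K → total 3.4999×10⁻⁵ m/K
ΔT = g/(α₁L₁+α₂L₂) = 3.75×10⁻³ / 3.4999×10⁻⁵ = 107.15 K
T = 28.0 + 107.15 = 135.15 °C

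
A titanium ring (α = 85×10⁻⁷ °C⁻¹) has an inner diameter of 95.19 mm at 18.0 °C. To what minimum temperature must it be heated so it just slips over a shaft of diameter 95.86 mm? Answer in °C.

T = 846 °C

Required Δd = 95.86 − 95.19 = 0.67 mm
Δd = αd₀ΔT ⇒ ΔT = Δd/(αd₀) = 0.67 / (85×10⁻⁷ × 95.19) = 828.07 K
T_min = 18.0 + 828.07 = 846.07 °C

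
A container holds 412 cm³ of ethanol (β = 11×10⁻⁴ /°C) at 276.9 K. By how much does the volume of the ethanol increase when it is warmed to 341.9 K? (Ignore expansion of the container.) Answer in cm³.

|ΔT| = |341.9 − 276.9| = 65.0 K
ΔV = βV₀ΔT = (11×10⁻⁴)(412)(65.0) = 29.5 cm³

ΔV = 29.5 cm³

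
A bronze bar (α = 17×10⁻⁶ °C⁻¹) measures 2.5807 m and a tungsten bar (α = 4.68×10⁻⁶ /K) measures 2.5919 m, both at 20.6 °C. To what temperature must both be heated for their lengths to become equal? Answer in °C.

T = 373.4 °C

Equal length when α₁L₁ΔT − α₂L₂ΔT = L₂ − L₁ = 1.12×10⁻² m
α₁L₁ = 4.38719×10⁻⁵, α₂L₂ = 1.2130092×10⁻⁵ → Δ(αL) = 3.1741808×10⁻⁵ m/K
ΔT = 1.12×10⁻² / 3.1741808×10⁻⁵ = 352.847 K, so T = 20.6 + 352.847 = 373.447 °C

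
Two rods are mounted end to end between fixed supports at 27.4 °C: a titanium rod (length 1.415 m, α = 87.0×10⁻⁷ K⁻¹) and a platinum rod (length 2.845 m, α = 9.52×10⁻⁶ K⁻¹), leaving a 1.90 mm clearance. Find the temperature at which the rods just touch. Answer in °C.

α₁L₁ = 1.23105×10⁻⁵ m/K, α₂L₂ = 2.70844×10⁻⁵ m/K → total 3.93949×10⁻⁵ m/K
ΔT = g/(α₁L₁+α₂L₂) = 1.90×10⁻³ / 3.93949×10⁻⁵ = 48.230 K
T = 27.4 + 48.230 = 75.630 °C

T = 75.6 °C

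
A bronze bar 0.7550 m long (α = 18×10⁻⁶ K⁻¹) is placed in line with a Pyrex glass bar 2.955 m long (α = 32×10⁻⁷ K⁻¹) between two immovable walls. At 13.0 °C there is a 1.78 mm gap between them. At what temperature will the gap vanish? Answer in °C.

Gap closes when ΔL₁ + ΔL₂ = 1.78 mm = 1.78×10⁻³ m
(α₁L₁ + α₂L₂)ΔT = g
α₁L₁ + α₂L₂ = 18×10⁻⁶×0.7550 + 32×10⁻⁷×2.955 = 2.3046×10⁻⁵ m/K
ΔT = 1.78×10⁻³ / 2.3046×10⁻⁵ = 77.237 K
T = 13.0 + 77.237 = 90.237 °C

T = 90.2 °C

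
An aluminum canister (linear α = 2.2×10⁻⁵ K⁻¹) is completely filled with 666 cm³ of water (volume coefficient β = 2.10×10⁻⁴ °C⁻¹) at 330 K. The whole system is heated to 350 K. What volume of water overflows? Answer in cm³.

1.92 cm³

The canister also expands: β_container ≈ 3α = 6.6×10⁻⁵ /K
Net overflow = V₀(β_liq − 3α_cont)ΔT
β − 3α = 2.10×10⁻⁴ − 6.6×10⁻⁵ = 1.44×10⁻⁴ /K; ΔT = 20 K
ΔV = 666 × 1.44×10⁻⁴ × 20 = 1.92 cm³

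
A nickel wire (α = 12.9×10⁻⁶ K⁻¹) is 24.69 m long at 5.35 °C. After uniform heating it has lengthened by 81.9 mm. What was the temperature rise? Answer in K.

ΔL = αL₀ΔT ⇒ ΔT = ΔL / (αL₀)
ΔT = 81.9×10⁻³ m / (12.9×10⁻⁶ × 24.69 m) = 257.14 K

ΔT = 257 K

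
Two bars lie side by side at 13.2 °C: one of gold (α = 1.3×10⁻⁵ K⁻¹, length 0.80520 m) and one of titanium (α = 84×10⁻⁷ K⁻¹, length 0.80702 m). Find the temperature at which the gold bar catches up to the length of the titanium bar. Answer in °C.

Equal length when α₁L₁ΔT − α₂L₂ΔT = L₂ − L₁ = 1.82×10⁻³ m
α₁L₁ = 1.04676×10⁻⁵, α₂L₂ = 6.778968×10⁻⁶ → Δ(αL) = 3.688632×10⁻⁶ m/K
ΔT = 1.82×10⁻³ / 3.688632×10⁻⁶ = 493.408 K, so T = 13.2 + 493.408 = 506.608 °C

T = 506.6 °C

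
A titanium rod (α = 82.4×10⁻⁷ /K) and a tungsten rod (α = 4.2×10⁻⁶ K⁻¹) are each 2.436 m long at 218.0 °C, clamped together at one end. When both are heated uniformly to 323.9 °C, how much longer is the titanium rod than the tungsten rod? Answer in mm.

ΔT = 105.9 K
titanium: ΔL = 82.4×10⁻⁷ × 2.436 m × 105.9 = 2.1257×10⁻³ m = 2.1257 mm
tungsten: ΔL = 4.2×10⁻⁶ × 2.436 m × 105.9 = 1.0835×10⁻³ m = 1.0835 mm
difference = 2.1257 − 1.0835 = 1.0422 mm

1.04 mm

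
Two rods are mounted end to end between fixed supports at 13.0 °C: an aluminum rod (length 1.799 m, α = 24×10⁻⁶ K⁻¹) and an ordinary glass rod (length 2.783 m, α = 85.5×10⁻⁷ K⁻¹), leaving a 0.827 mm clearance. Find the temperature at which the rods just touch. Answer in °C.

α₁L₁ = 4.3176×10⁻⁵ m/K, α₂L₂ = 2.379465×10⁻⁵ m/K → total 6.697065×10⁻⁵ m/K
ΔT = g/(α₁L₁+α₂L₂) = 8.27×10⁻⁴ / 6.697065×10⁻⁵ = 12.349 K
T = 13.0 + 12.349 = 25.349 °C

T = 25.3 °C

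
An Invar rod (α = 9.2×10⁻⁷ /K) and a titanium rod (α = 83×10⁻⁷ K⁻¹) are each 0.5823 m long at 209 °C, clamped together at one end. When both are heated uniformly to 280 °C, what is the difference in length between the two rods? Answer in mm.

0.305 mm

ΔT = 71 K
Invar: ΔL = 9.2×10⁻⁷ × 0.5823 m × 71 = 3.8036×10⁻⁵ m = 0.038036 mm
titanium: ΔL = 83×10⁻⁷ × 0.5823 m × 71 = 3.4315×10⁻⁴ m = 0.34315 mm
difference = 0.34315 − 0.038036 = 0.305114 mm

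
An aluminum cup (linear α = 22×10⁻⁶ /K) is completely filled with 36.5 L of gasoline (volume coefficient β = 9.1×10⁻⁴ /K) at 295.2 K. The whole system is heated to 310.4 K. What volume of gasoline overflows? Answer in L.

The cup also expands: β_container ≈ 3α = 6.6×10⁻⁵ /K
Net overflow = V₀(β_liq − 3α_cont)ΔT
β − 3α = 9.10×10⁻⁴ − 6.6×10⁻⁵ = 8.44×10⁻⁴ /K; ΔT = 15.2 K
ΔV = 36.5 × 8.44×10⁻⁴ × 15.2 = 0.468 L

0.468 L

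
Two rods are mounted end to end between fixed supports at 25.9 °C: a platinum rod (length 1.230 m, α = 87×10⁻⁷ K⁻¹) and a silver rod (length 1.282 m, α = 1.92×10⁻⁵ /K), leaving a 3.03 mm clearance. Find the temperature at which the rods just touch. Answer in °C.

T = 112 °C

α₁L₁ = 1.0701×10⁻⁵ m/K, α₂L₂ = 2.46144×10⁻⁵ m/K → total 3.53154×10⁻⁵ m/K
ΔT = g/(α₁L₁+α₂L₂) = 3.03×10⁻³ / 3.53154×10⁻⁵ = 85.80 K
T = 25.9 + 85.80 = 111.70 °C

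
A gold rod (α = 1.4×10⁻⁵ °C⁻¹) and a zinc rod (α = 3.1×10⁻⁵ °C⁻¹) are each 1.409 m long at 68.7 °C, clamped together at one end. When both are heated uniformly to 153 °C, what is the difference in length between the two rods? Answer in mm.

ΔT = 84.3 K
gold: ΔL = 1.4×10⁻⁵ × 1.409 m × 84.3 = 1.6629×10⁻³ m = 1.6629 mm
zinc: ΔL = 3.1×10⁻⁵ × 1.409 m × 84.3 = 3.6821×10⁻³ m = 3.6821 mm
difference = 3.6821 − 1.6629 = 2.0192 mm

2.02 mm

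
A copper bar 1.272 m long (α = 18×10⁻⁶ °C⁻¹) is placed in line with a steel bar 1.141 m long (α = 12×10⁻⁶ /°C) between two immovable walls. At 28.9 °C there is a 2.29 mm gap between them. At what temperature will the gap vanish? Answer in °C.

α₁L₁ = 2.2896×10⁻⁵ m/K, α₂L₂ = 1.3692×10⁻⁵ m/K → total 3.6588×10⁻⁵ m/K
ΔT = g/(α₁L₁+α₂L₂) = 2.29×10⁻³ / 3.6588×10⁻⁵ = 62.589 K
T = 28.9 + 62.589 = 91.489 °C

T = 91.5 °C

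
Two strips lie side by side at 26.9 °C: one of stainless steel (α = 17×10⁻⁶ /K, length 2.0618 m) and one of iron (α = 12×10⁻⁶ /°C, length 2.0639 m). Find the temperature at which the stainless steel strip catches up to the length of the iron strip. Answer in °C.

T = 231.1 °C

Equal length when α₁L₁ΔT − α₂L₂ΔT = L₂ − L₁ = 2.10×10⁻³ m
α₁L₁ = 3.50506×10⁻⁵, α₂L₂ = 2.47668×10⁻⁵ → Δ(αL) = 1.02838×10⁻⁵ m/K
ΔT = 2.10×10⁻³ / 1.02838×10⁻⁵ = 204.205 K, so T = 26.9 + 204.205 = 231.105 °C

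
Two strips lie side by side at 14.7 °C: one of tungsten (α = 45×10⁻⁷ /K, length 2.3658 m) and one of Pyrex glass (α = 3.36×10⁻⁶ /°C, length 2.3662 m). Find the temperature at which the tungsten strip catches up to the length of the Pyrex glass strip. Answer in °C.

T = 163.1 °C

L₁(1 + α₁ΔT) = L₂(1 + α₂ΔT) ⇒ ΔT = (L₂ − L₁)/(α₁L₁ − α₂L₂)
L₂ − L₁ = 2.3662 − 2.3658 = 4.00×10⁻⁴ m
α₁L₁ − α₂L₂ = 45×10⁻⁷×2.3658 − 3.36×10⁻⁶×2.3662 = 2.695668×10⁻⁶ m/K
ΔT = 4.00×10⁻⁴ / 2.695668×10⁻⁶ = 148.386 K
T = 14.7 + 148.386 = 163.086 °C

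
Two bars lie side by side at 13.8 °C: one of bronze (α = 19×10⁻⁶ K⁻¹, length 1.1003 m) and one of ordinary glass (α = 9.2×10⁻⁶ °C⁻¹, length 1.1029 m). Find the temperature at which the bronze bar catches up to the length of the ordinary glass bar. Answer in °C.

L₁(1 + α₁ΔT) = L₂(1 + α₂ΔT) ⇒ ΔT = (L₂ − L₁)/(α₁L₁ − α₂L₂)
L₂ − L₁ = 1.1029 − 1.1003 = 2.60×10⁻³ m
α₁L₁ − α₂L₂ = 19×10⁻⁶×1.1003 − 9.2×10⁻⁶×1.1029 = 1.075902×10⁻⁵ m/K
ΔT = 2.60×10⁻³ / 1.075902×10⁻⁵ = 241.658 K
T = 13.8 + 241.658 = 255.458 °C

T = 255.5 °C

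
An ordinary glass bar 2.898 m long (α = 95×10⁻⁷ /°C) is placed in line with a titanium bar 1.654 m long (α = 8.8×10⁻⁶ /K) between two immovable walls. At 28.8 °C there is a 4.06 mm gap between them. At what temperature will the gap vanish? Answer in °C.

α₁L₁ = 2.7531×10⁻⁵ m/K, α₂L₂ = 1.45552×10⁻⁵ m/K → total 4.20862×10⁻⁵ m/K
ΔT = g/(α₁L₁+α₂L₂) = 4.06×10⁻³ / 4.20862×10⁻⁵ = 96.47 K
T = 28.8 + 96.47 = 125.27 °C

T = 125 °C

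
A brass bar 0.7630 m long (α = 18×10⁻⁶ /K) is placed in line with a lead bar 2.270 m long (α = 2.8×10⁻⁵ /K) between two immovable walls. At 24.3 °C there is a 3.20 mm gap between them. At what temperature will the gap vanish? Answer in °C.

T = 65.7 °C

α₁L₁ = 1.3734×10⁻⁵ m/K, α₂L₂ = 6.356×10⁻⁵ m/K → total 7.7294×10⁻⁵ m/K
ΔT = g/(α₁L₁+α₂L₂) = 3.20×10⁻³ / 7.7294×10⁻⁵ = 41.400 K
T = 24.3 + 41.400 = 65.700 °C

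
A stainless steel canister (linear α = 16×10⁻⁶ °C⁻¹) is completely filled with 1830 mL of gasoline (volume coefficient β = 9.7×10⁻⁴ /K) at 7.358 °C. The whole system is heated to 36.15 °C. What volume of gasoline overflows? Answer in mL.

The canister also expands: β_container ≈ 3α = 4.8×10⁻⁵ /K
Net overflow = V₀(β_liq − 3α_cont)ΔT
β − 3α = 9.70×10⁻⁴ − 4.8×10⁻⁵ = 9.22×10⁻⁴ /K; ΔT = 28.792 K
ΔV = 1830 × 9.22×10⁻⁴ × 28.792 = 48.6 mL

48.6 mL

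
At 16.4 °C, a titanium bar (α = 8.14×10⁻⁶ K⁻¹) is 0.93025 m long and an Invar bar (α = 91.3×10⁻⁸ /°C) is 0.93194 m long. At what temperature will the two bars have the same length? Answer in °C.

T = 267.8 °C

L₁(1 + α₁ΔT) = L₂(1 + α₂ΔT) ⇒ ΔT = (L₂ − L₁)/(α₁L₁ − α₂L₂)
L₂ − L₁ = 0.93194 − 0.93025 = 1.69×10⁻³ m
α₁L₁ − α₂L₂ = 8.14×10⁻⁶×0.93025 − 91.3×10⁻⁸×0.93194 = 6.72137378×10⁻⁶ m/K
ΔT = 1.69×10⁻³ / 6.72137378×10⁻⁶ = 251.437 K
T = 16.4 + 251.437 = 267.837 °C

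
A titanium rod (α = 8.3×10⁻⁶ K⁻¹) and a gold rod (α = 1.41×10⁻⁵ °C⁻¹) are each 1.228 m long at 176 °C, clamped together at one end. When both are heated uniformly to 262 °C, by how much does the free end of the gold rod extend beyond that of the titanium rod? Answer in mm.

ΔT = 86 K
titanium: ΔL = 8.3×10⁻⁶ × 1.228 m × 86 = 8.7655×10⁻⁴ m = 0.87655 mm
gold: ΔL = 1.41×10⁻⁵ × 1.228 m × 86 = 1.4891×10⁻³ m = 1.4891 mm
difference = 1.4891 − 0.87655 = 0.61255 mm

0.613 mm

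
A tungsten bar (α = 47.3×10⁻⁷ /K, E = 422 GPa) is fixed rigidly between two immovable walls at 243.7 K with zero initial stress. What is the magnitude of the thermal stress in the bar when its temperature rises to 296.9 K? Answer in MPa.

σ = 106 MPa

Fully constrained: the free strain ε = αΔT is blocked, so σ = Eε = EαΔT.
|ΔT| = 53.2 K
σ = 422×10⁹ × 47.3×10⁻⁷ × 53.2 = 1.06×10⁸ Pa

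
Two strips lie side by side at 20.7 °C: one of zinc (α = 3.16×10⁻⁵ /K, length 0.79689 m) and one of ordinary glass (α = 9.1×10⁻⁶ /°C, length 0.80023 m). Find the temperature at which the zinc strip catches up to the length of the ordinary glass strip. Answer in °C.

L₁(1 + α₁ΔT) = L₂(1 + α₂ΔT) ⇒ ΔT = (L₂ − L₁)/(α₁L₁ − α₂L₂)
L₂ − L₁ = 0.80023 − 0.79689 = 3.34×10⁻³ m
α₁L₁ − α₂L₂ = 3.16×10⁻⁵×0.79689 − 9.1×10⁻⁶×0.80023 = 1.7899631×10⁻⁵ m/K
ΔT = 3.34×10⁻³ / 1.7899631×10⁻⁵ = 186.596 K
T = 20.7 + 186.596 = 207.296 °C

T = 207.3 °C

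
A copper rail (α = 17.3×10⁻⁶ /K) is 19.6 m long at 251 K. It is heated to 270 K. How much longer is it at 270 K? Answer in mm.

ΔL = 6.44 mm

|ΔT| = |270 − 251| = 19 K
ΔL = αL₀ΔT = (17.3×10⁻⁶)(19.6)(19) = 6.44×10⁻³ m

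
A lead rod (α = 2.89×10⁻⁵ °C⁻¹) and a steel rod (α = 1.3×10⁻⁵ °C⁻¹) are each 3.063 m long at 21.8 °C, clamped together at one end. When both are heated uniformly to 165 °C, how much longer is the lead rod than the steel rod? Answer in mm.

ΔT = 143.2 K
lead: ΔL = 2.89×10⁻⁵ × 3.063 m × 143.2 = 1.2676×10⁻² m = 12.676 mm
steel: ΔL = 1.3×10⁻⁵ × 3.063 m × 143.2 = 5.7021×10⁻³ m = 5.7021 mm
difference = 12.676 − 5.7021 = 6.9739 mm

6.97 mm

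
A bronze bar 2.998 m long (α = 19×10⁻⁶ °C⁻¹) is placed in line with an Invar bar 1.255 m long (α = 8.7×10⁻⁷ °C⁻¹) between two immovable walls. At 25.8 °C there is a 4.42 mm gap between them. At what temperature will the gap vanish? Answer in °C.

T = 102 °C

Gap closes when ΔL₁ + ΔL₂ = 4.42 mm = 4.42×10⁻³ m
(α₁L₁ + α₂L₂)ΔT = g
α₁L₁ + α₂L₂ = 19×10⁻⁶×2.998 + 8.7×10⁻⁷×1.255 = 5.805385×10⁻⁵ m/K
ΔT = 4.42×10⁻³ / 5.805385×10⁻⁵ = 76.14 K
T = 25.8 + 76.14 = 101.94 °C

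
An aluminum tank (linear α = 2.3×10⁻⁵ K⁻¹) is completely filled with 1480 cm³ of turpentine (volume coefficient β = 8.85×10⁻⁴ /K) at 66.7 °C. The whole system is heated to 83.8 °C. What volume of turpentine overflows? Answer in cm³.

20.7 cm³

The tank also expands: β_container ≈ 3α = 6.9×10⁻⁵ /K
Net overflow = V₀(β_liq − 3α_cont)ΔT
β − 3α = 8.85×10⁻⁴ − 6.9×10⁻⁵ = 8.16×10⁻⁴ /K; ΔT = 17.1 K
ΔV = 1480 × 8.16×10⁻⁴ × 17.1 = 20.7 cm³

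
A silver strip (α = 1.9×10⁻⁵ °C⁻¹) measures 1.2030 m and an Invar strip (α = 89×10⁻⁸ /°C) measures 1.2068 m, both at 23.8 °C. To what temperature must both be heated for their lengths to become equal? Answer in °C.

L₁(1 + α₁ΔT) = L₂(1 + α₂ΔT) ⇒ ΔT = (L₂ − L₁)/(α₁L₁ − α₂L₂)
L₂ − L₁ = 1.2068 − 1.2030 = 3.80×10⁻³ m
α₁L₁ − α₂L₂ = 1.9×10⁻⁵×1.2030 − 89×10⁻⁸×1.2068 = 2.1782948×10⁻⁵ m/K
ΔT = 3.80×10⁻³ / 2.1782948×10⁻⁵ = 174.448 K
T = 23.8 + 174.448 = 198.248 °C

T = 198.2 °C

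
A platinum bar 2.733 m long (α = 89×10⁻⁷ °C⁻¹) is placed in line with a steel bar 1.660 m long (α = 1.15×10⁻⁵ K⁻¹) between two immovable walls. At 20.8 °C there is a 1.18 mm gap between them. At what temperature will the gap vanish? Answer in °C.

T = 48.0 °C

α₁L₁ = 2.43237×10⁻⁵ m/K, α₂L₂ = 1.909×10⁻⁵ m/K → total 4.34137×10⁻⁵ m/K
ΔT = g/(α₁L₁+α₂L₂) = 1.18×10⁻³ / 4.34137×10⁻⁵ = 27.180 K
T = 20.8 + 27.180 = 47.980 °C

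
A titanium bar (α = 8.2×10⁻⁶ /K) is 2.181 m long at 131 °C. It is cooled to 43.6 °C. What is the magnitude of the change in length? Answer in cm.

|ΔT| = |43.6 − 131| = 87.4 K
ΔL = αL₀ΔT = (8.2×10⁻⁶)(2.181)(87.4) = 1.56×10⁻³ m

ΔL = 0.156 cm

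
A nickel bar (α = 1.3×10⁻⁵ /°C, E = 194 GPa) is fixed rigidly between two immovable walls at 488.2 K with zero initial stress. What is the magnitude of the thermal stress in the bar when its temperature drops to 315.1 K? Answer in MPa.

Fully constrained: the free strain ε = αΔT is blocked, so σ = Eε = EαΔT.
|ΔT| = 173.1 K
σ = 194×10⁹ × 1.3×10⁻⁵ × 173.1 = 4.37×10⁸ Pa

σ = 437 MPa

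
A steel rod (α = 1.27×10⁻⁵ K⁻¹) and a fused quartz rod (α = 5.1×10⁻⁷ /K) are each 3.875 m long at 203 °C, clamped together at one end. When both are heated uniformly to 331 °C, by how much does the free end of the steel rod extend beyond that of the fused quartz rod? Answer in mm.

ΔT = 128 K
steel: ΔL = 1.27×10⁻⁵ × 3.875 m × 128 = 6.2992×10⁻³ m = 6.2992 mm
fused quartz: ΔL = 5.1×10⁻⁷ × 3.875 m × 128 = 2.5296×10⁻⁴ m = 0.25296 mm
difference = 6.2992 − 0.25296 = 6.04624 mm

6.05 mm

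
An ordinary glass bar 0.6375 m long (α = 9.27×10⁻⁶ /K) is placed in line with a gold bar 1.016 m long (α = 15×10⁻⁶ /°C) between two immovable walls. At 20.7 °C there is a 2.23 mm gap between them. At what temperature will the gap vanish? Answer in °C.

Gap closes when ΔL₁ + ΔL₂ = 2.23 mm = 2.23×10⁻³ m
(α₁L₁ + α₂L₂)ΔT = g
α₁L₁ + α₂L₂ = 9.27×10⁻⁶×0.6375 + 15×10⁻⁶×1.016 = 2.1149625×10⁻⁵ m/K
ΔT = 2.23×10⁻³ / 2.1149625×10⁻⁵ = 105.44 K
T = 20.7 + 105.44 = 126.14 °C

T = 126 °C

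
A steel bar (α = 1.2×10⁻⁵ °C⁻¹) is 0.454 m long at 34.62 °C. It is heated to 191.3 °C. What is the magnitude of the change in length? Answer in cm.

|ΔT| = |191.3 − 34.62| = 156.68 K
ΔL = αL₀ΔT = (1.2×10⁻⁵)(0.454)(156.68) = 8.54×10⁻⁴ m

ΔL = 0.0854 cm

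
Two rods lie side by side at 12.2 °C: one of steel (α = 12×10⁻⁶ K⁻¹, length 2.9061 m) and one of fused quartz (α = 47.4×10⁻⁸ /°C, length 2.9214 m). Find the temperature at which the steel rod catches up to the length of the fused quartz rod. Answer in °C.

T = 469.1 °C

L₁(1 + α₁ΔT) = L₂(1 + α₂ΔT) ⇒ ΔT = (L₂ − L₁)/(α₁L₁ − α₂L₂)
L₂ − L₁ = 2.9214 − 2.9061 = 1.53×10⁻² m
α₁L₁ − α₂L₂ = 12×10⁻⁶×2.9061 − 47.4×10⁻⁸×2.9214 = 3.34884564×10⁻⁵ m/K
ΔT = 1.53×10⁻² / 3.34884564×10⁻⁵ = 456.874 K
T = 12.2 + 456.874 = 469.074 °C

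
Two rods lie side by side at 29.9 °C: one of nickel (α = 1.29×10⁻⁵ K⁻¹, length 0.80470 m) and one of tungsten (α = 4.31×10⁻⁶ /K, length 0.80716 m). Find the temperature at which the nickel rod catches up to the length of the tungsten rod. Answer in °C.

Equal length when α₁L₁ΔT − α₂L₂ΔT = L₂ − L₁ = 2.46×10⁻³ m
α₁L₁ = 1.038063×10⁻⁵, α₂L₂ = 3.4788596×10⁻⁶ → Δ(αL) = 6.9017704×10⁻⁶ m/K
ΔT = 2.46×10⁻³ / 6.9017704×10⁻⁶ = 356.430 K, so T = 29.9 + 356.430 = 386.330 °C

T = 386.3 °C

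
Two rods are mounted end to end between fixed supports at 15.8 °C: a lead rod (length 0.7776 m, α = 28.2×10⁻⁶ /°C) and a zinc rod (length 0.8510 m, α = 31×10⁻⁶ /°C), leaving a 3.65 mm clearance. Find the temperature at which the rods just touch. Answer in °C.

Gap closes when ΔL₁ + ΔL₂ = 3.65 mm = 3.65×10⁻³ m
(α₁L₁ + α₂L₂)ΔT = g
α₁L₁ + α₂L₂ = 28.2×10⁻⁶×0.7776 + 31×10⁻⁶×0.8510 = 4.830932×10⁻⁵ m/K
ΔT = 3.65×10⁻³ / 4.830932×10⁻⁵ = 75.555 K
T = 15.8 + 75.555 = 91.355 °C

T = 91.4 °C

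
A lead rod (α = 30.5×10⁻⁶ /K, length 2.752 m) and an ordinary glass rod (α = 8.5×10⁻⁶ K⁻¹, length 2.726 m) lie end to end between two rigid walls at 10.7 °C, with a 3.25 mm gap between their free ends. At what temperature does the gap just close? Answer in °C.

Gap closes when ΔL₁ + ΔL₂ = 3.25 mm = 3.25×10⁻³ m
(α₁L₁ + α₂L₂)ΔT = g
α₁L₁ + α₂L₂ = 30.5×10⁻⁶×2.752 + 8.5×10⁻⁶×2.726 = 1.07107×10⁻⁴ m/K
ΔT = 3.25×10⁻³ / 1.07107×10⁻⁴ = 30.343 K
T = 10.7 + 30.343 = 41.043 °C

T = 41.0 °C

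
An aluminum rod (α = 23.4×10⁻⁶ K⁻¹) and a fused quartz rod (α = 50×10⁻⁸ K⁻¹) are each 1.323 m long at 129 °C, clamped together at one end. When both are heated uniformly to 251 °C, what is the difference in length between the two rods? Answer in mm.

3.70 mm

ΔT = 122 K
aluminum: ΔL = 23.4×10⁻⁶ × 1.323 m × 122 = 3.7769×10⁻³ m = 3.7769 mm
fused quartz: ΔL = 50×10⁻⁸ × 1.323 m × 122 = 8.0703×10⁻⁵ m = 0.080703 mm
difference = 3.7769 − 0.080703 = 3.696197 mm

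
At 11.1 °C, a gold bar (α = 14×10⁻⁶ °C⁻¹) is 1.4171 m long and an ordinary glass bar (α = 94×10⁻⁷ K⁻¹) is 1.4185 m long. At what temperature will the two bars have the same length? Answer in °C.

Equal length when α₁L₁ΔT − α₂L₂ΔT = L₂ − L₁ = 1.40×10⁻³ m
α₁L₁ = 1.98394×10⁻⁵, α₂L₂ = 1.33339×10⁻⁵ → Δ(αL) = 6.5055×10⁻⁶ m/K
ΔT = 1.40×10⁻³ / 6.5055×10⁻⁶ = 215.203 K, so T = 11.1 + 215.203 = 226.303 °C

T = 226.3 °C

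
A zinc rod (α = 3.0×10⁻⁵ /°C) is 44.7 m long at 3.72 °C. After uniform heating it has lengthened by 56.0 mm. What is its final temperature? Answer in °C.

ΔL = αL₀ΔT ⇒ ΔT = ΔL / (αL₀)
ΔT = 56.0×10⁻³ m / (3.0×10⁻⁵ × 44.7 m) = 41.760 K
T = 3.72 + 41.760 = 45.480 °C

T = 45.5 °C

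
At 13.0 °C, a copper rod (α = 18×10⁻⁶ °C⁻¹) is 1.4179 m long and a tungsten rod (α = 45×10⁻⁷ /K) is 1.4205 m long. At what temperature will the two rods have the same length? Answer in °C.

T = 148.9 °C

L₁(1 + α₁ΔT) = L₂(1 + α₂ΔT) ⇒ ΔT = (L₂ − L₁)/(α₁L₁ − α₂L₂)
L₂ − L₁ = 1.4205 − 1.4179 = 2.60×10⁻³ m
α₁L₁ − α₂L₂ = 18×10⁻⁶×1.4179 − 45×10⁻⁷×1.4205 = 1.912995×10⁻⁵ m/K
ΔT = 2.60×10⁻³ / 1.912995×10⁻⁵ = 135.913 K
T = 13.0 + 135.913 = 148.913 °C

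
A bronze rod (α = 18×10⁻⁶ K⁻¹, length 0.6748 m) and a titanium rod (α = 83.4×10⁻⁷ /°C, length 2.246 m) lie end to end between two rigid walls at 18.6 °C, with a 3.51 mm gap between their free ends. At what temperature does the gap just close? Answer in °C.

Gap closes when ΔL₁ + ΔL₂ = 3.51 mm = 3.51×10⁻³ m
(α₁L₁ + α₂L₂)ΔT = g
α₁L₁ + α₂L₂ = 18×10⁻⁶×0.6748 + 83.4×10⁻⁷×2.246 = 3.087804×10⁻⁵ m/K
ΔT = 3.51×10⁻³ / 3.087804×10⁻⁵ = 113.67 K
T = 18.6 + 113.67 = 132.27 °C

T = 132 °C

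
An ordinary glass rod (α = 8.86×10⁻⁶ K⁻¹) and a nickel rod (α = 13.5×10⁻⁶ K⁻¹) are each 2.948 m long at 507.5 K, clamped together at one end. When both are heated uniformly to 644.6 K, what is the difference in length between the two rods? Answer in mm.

1.88 mm

ΔT = 137.1 K
ordinary glass: ΔL = 8.86×10⁻⁶ × 2.948 m × 137.1 = 3.5810×10⁻³ m = 3.5810 mm
nickel: ΔL = 13.5×10⁻⁶ × 2.948 m × 137.1 = 5.4563×10⁻³ m = 5.4563 mm
difference = 5.4563 − 3.5810 = 1.8753 mm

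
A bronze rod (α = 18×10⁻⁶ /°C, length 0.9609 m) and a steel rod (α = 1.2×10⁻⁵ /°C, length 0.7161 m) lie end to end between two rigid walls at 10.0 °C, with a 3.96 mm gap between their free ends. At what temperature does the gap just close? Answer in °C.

α₁L₁ = 1.72962×10⁻⁵ m/K, α₂L₂ = 8.5932×10⁻⁶ m/K → total 2.58894×10⁻⁵ m/K
ΔT = g/(α₁L₁+α₂L₂) = 3.96×10⁻³ / 2.58894×10⁻⁵ = 152.96 K
T = 10.0 + 152.96 = 162.96 °C

T = 163 °C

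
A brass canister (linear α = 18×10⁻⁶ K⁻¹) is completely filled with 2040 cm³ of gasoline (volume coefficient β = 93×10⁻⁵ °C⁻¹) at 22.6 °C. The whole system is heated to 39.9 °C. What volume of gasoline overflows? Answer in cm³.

The canister also expands: β_container ≈ 3α = 5.4×10⁻⁵ /K
Net overflow = V₀(β_liq − 3α_cont)ΔT
β − 3α = 9.30×10⁻⁴ − 5.4×10⁻⁵ = 8.76×10⁻⁴ /K; ΔT = 17.3 K
ΔV = 2040 × 8.76×10⁻⁴ × 17.3 = 30.9 cm³

30.9 cm³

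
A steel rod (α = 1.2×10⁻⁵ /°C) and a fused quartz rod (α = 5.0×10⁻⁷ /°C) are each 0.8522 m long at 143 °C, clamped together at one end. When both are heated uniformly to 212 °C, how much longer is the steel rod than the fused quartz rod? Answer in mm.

0.676 mm

ΔT = 69 K
steel: ΔL = 1.2×10⁻⁵ × 0.8522 m × 69 = 7.0562×10⁻⁴ m = 0.70562 mm
fused quartz: ΔL = 5.0×10⁻⁷ × 0.8522 m × 69 = 2.9401×10⁻⁵ m = 0.029401 mm
difference = 0.70562 − 0.029401 = 0.676219 mm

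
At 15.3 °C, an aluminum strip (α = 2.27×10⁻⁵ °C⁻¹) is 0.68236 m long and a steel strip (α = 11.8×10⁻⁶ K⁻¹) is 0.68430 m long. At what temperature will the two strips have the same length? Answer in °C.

L₁(1 + α₁ΔT) = L₂(1 + α₂ΔT) ⇒ ΔT = (L₂ − L₁)/(α₁L₁ − α₂L₂)
L₂ − L₁ = 0.68430 − 0.68236 = 1.94×10⁻³ m
α₁L₁ − α₂L₂ = 2.27×10⁻⁵×0.68236 − 11.8×10⁻⁶×0.68430 = 7.414832×10⁻⁶ m/K
ΔT = 1.94×10⁻³ / 7.414832×10⁻⁶ = 261.638 K
T = 15.3 + 261.638 = 276.938 °C

T = 276.9 °C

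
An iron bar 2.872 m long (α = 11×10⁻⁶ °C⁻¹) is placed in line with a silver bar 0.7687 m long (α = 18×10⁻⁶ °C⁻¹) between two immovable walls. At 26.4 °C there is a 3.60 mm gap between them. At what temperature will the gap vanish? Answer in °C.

α₁L₁ = 3.1592×10⁻⁵ m/K, α₂L₂ = 1.38366×10⁻⁵ m/K → total 4.54286×10⁻⁵ m/K
ΔT = g/(α₁L₁+α₂L₂) = 3.60×10⁻³ / 4.54286×10⁻⁵ = 79.25 K
T = 26.4 + 79.25 = 105.65 °C

T = 106 °C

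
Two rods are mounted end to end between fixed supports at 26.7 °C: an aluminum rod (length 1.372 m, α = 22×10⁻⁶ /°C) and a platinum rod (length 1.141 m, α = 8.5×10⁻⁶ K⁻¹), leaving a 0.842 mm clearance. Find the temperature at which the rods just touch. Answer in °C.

α₁L₁ = 3.0184×10⁻⁵ m/K, α₂L₂ = 9.6985×10⁻⁶ m/K → total 3.98825×10⁻⁵ m/K
ΔT = g/(α₁L₁+α₂L₂) = 8.42×10⁻⁴ / 3.98825×10⁻⁵ = 21.112 K
T = 26.7 + 21.112 = 47.812 °C

T = 47.8 °C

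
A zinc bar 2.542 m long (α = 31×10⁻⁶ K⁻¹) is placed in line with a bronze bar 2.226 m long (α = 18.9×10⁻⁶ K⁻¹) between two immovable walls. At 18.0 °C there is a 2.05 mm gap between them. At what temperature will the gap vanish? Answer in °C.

Gap closes when ΔL₁ + ΔL₂ = 2.05 mm = 2.05×10⁻³ m
(α₁L₁ + α₂L₂)ΔT = g
α₁L₁ + α₂L₂ = 31×10⁻⁶×2.542 + 18.9×10⁻⁶×2.226 = 1.208734×10⁻⁴ m/K
ΔT = 2.05×10⁻³ / 1.208734×10⁻⁴ = 16.960 K
T = 18.0 + 16.960 = 34.960 °C

T = 35.0 °C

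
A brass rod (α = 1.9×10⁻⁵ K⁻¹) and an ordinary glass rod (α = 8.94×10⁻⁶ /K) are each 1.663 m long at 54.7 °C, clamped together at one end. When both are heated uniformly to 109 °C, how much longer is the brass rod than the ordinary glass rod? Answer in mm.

ΔT = 54.3 K
brass: ΔL = 1.9×10⁻⁵ × 1.663 m × 54.3 = 1.7157×10⁻³ m = 1.7157 mm
ordinary glass: ΔL = 8.94×10⁻⁶ × 1.663 m × 54.3 = 8.0729×10⁻⁴ m = 0.80729 mm
difference = 1.7157 − 0.80729 = 0.90841 mm

0.908 mm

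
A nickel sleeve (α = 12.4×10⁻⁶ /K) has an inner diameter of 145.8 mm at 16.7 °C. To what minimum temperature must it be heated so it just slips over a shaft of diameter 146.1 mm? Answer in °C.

T = 183 °C

Required Δd = 146.1 − 145.8 = 0.3 mm
Δd = αd₀ΔT ⇒ ΔT = Δd/(αd₀) = 0.3 / (12.4×10⁻⁶ × 145.8) = 165.94 K
T_min = 16.7 + 165.94 = 182.64 °C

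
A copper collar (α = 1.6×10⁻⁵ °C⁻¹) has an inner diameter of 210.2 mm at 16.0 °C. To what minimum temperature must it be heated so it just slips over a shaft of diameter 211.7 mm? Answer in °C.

T = 462 °C

Required Δd = 211.7 − 210.2 = 1.5 mm
Δd = αd₀ΔT ⇒ ΔT = Δd/(αd₀) = 1.5 / (1.6×10⁻⁵ × 210.2) = 446.00 K
T_min = 16.0 + 446.00 = 462.00 °C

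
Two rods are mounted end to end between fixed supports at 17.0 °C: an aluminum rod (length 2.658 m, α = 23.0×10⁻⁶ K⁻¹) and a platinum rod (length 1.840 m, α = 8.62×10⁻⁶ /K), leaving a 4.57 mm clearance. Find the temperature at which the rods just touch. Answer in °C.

α₁L₁ = 6.1134×10⁻⁵ m/K, α₂L₂ = 1.58608×10⁻⁵ m/K → total 7.69948×10⁻⁵ m/K
ΔT = g/(α₁L₁+α₂L₂) = 4.57×10⁻³ / 7.69948×10⁻⁵ = 59.355 K
T = 17.0 + 59.355 = 76.355 °C

T = 76.4 °C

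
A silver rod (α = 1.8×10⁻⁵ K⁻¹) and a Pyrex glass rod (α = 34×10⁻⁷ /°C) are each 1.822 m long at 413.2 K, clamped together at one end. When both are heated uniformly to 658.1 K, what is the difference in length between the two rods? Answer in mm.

ΔT = 244.9 K
silver: ΔL = 1.8×10⁻⁵ × 1.822 m × 244.9 = 8.0317×10⁻³ m = 8.0317 mm
Pyrex glass: ΔL = 34×10⁻⁷ × 1.822 m × 244.9 = 1.5171×10⁻³ m = 1.5171 mm
difference = 8.0317 − 1.5171 = 6.5146 mm

6.51 mm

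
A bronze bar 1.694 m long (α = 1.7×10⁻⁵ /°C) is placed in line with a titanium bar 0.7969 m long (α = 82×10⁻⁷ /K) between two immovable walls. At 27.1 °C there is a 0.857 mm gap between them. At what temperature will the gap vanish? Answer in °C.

T = 51.4 °C

Gap closes when ΔL₁ + ΔL₂ = 0.857 mm = 8.57×10⁻⁴ m
(α₁L₁ + α₂L₂)ΔT = g
α₁L₁ + α₂L₂ = 1.7×10⁻⁵×1.694 + 82×10⁻⁷×0.7969 = 3.533258×10⁻⁵ m/K
ΔT = 8.57×10⁻⁴ / 3.533258×10⁻⁵ = 24.255 K
T = 27.1 + 24.255 = 51.355 °C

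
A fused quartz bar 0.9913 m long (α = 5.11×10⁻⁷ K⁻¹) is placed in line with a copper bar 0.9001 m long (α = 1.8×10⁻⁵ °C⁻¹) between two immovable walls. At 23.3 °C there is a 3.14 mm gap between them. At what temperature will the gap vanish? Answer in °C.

α₁L₁ = 5.065543×10⁻⁷ m/K, α₂L₂ = 1.62018×10⁻⁵ m/K → total 1.67083543×10⁻⁵ m/K
ΔT = g/(α₁L₁+α₂L₂) = 3.14×10⁻³ / 1.67083543×10⁻⁵ = 187.93 K
T = 23.3 + 187.93 = 211.23 °C

T = 211 °C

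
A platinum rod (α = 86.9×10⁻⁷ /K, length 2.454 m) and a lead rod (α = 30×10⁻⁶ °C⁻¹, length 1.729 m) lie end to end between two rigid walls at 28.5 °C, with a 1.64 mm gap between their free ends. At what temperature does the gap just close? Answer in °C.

T = 50.9 °C

α₁L₁ = 2.132526×10⁻⁵ m/K, α₂L₂ = 5.187×10⁻⁵ m/K → total 7.319526×10⁻⁵ m/K
ΔT = g/(α₁L₁+α₂L₂) = 1.64×10⁻³ / 7.319526×10⁻⁵ = 22.406 K
T = 28.5 + 22.406 = 50.906 °C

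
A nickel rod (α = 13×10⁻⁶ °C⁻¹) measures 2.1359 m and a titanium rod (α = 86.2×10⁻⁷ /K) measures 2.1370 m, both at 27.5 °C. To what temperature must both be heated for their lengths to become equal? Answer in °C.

L₁(1 + α₁ΔT) = L₂(1 + α₂ΔT) ⇒ ΔT = (L₂ − L₁)/(α₁L₁ − α₂L₂)
L₂ − L₁ = 2.1370 − 2.1359 = 1.10×10⁻³ m
α₁L₁ − α₂L₂ = 13×10⁻⁶×2.1359 − 86.2×10⁻⁷×2.1370 = 9.34576×10⁻⁶ m/K
ΔT = 1.10×10⁻³ / 9.34576×10⁻⁶ = 117.700 K
T = 27.5 + 117.700 = 145.200 °C

T = 145.2 °C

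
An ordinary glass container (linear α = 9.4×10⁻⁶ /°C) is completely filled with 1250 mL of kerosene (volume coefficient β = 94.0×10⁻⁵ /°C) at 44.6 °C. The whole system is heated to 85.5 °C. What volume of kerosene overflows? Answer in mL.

The container also expands: β_container ≈ 3α = 2.82×10⁻⁵ /K
Net overflow = V₀(β_liq − 3α_cont)ΔT
β − 3α = 9.40×10⁻⁴ − 2.82×10⁻⁵ = 9.118×10⁻⁴ /K; ΔT = 40.9 K
ΔV = 1250 × 9.118×10⁻⁴ × 40.9 = 46.6 mL

46.6 mL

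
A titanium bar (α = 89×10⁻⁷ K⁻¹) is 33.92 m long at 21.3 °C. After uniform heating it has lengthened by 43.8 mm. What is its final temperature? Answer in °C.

T = 166 °C

ΔL = αL₀ΔT ⇒ ΔT = ΔL / (αL₀)
ΔT = 43.8×10⁻³ m / (89×10⁻⁷ × 33.92 m) = 145.09 K
T = 21.3 + 145.09 = 166.39 °C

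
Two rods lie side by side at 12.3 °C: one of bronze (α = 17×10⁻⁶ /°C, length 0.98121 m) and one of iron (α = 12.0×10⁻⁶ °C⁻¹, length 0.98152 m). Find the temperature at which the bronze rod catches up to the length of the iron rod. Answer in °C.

T = 75.54 °C

L₁(1 + α₁ΔT) = L₂(1 + α₂ΔT) ⇒ ΔT = (L₂ − L₁)/(α₁L₁ − α₂L₂)
L₂ − L₁ = 0.98152 − 0.98121 = 3.10×10⁻⁴ m
α₁L₁ − α₂L₂ = 17×10⁻⁶×0.98121 − 12.0×10⁻⁶×0.98152 = 4.90233×10⁻⁶ m/K
ΔT = 3.10×10⁻⁴ / 4.90233×10⁻⁶ = 63.2352 K
T = 12.3 + 63.2352 = 75.5352 °C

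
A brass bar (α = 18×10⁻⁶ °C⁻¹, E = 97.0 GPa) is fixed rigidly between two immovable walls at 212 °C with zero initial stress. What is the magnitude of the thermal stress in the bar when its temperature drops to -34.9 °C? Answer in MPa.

σ = 431 MPa

Fully constrained: the free strain ε = αΔT is blocked, so σ = Eε = EαΔT.
|ΔT| = 246.9 K
σ = 97.0×10⁹ × 18×10⁻⁶ × 246.9 = 4.31×10⁸ Pa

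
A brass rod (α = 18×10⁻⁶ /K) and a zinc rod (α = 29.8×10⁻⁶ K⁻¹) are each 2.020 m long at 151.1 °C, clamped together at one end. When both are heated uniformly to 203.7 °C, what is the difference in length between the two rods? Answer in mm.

ΔT = 52.6 K
brass: ΔL = 18×10⁻⁶ × 2.020 m × 52.6 = 1.9125×10⁻³ m = 1.9125 mm
zinc: ΔL = 29.8×10⁻⁶ × 2.020 m × 52.6 = 3.1663×10⁻³ m = 3.1663 mm
difference = 3.1663 − 1.9125 = 1.2538 mm

1.25 mm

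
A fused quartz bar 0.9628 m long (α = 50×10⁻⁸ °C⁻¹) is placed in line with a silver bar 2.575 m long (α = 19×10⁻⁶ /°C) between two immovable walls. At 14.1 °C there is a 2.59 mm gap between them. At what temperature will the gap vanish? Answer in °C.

Gap closes when ΔL₁ + ΔL₂ = 2.59 mm = 2.59×10⁻³ m
(α₁L₁ + α₂L₂)ΔT = g
α₁L₁ + α₂L₂ = 50×10⁻⁸×0.9628 + 19×10⁻⁶×2.575 = 4.94064×10⁻⁵ m/K
ΔT = 2.59×10⁻³ / 4.94064×10⁻⁵ = 52.422 K
T = 14.1 + 52.422 = 66.522 °C

T = 66.5 °C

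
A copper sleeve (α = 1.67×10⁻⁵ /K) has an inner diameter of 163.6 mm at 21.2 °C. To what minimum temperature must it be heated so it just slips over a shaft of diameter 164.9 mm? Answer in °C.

T = 497 °C

Required Δd = 164.9 − 163.6 = 1.3 mm
Δd = αd₀ΔT ⇒ ΔT = Δd/(αd₀) = 1.3 / (1.67×10⁻⁵ × 163.6) = 475.82 K
T_min = 21.2 + 475.82 = 497.02 °C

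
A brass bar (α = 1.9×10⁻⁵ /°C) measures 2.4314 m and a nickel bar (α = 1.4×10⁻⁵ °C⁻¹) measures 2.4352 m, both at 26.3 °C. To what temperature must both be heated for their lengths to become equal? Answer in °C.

T = 340.3 °C

Equal length when α₁L₁ΔT − α₂L₂ΔT = L₂ − L₁ = 3.80×10⁻³ m
α₁L₁ = 4.61966×10⁻⁵, α₂L₂ = 3.40928×10⁻⁵ → Δ(αL) = 1.21038×10⁻⁵ m/K
ΔT = 3.80×10⁻³ / 1.21038×10⁻⁵ = 313.951 K, so T = 26.3 + 313.951 = 340.251 °C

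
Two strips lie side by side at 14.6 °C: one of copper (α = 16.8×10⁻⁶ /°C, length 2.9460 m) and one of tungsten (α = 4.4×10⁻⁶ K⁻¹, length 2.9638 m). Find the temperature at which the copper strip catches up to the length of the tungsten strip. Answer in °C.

T = 502.9 °C

L₁(1 + α₁ΔT) = L₂(1 + α₂ΔT) ⇒ ΔT = (L₂ − L₁)/(α₁L₁ − α₂L₂)
L₂ − L₁ = 2.9638 − 2.9460 = 1.78×10⁻² m
α₁L₁ − α₂L₂ = 16.8×10⁻⁶×2.9460 − 4.4×10⁻⁶×2.9638 = 3.645208×10⁻⁵ m/K
ΔT = 1.78×10⁻² / 3.645208×10⁻⁵ = 488.312 K
T = 14.6 + 488.312 = 502.912 °C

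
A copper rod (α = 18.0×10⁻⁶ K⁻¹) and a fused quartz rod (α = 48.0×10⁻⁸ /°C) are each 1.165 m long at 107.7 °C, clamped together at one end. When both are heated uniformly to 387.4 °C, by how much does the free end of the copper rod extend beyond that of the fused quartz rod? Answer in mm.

ΔT = 279.7 K
copper: ΔL = 18.0×10⁻⁶ × 1.165 m × 279.7 = 5.8653×10⁻³ m = 5.8653 mm
fused quartz: ΔL = 48.0×10⁻⁸ × 1.165 m × 279.7 = 1.5641×10⁻⁴ m = 0.15641 mm
difference = 5.8653 − 0.15641 = 5.70889 mm

5.71 mm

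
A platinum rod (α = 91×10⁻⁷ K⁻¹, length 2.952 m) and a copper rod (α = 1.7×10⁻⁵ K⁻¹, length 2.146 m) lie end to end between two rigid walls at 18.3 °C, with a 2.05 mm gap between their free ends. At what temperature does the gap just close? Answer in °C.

Gap closes when ΔL₁ + ΔL₂ = 2.05 mm = 2.05×10⁻³ m
(α₁L₁ + α₂L₂)ΔT = g
α₁L₁ + α₂L₂ = 91×10⁻⁷×2.952 + 1.7×10⁻⁵×2.146 = 6.33452×10⁻⁵ m/K
ΔT = 2.05×10⁻³ / 6.33452×10⁻⁵ = 32.362 K
T = 18.3 + 32.362 = 50.662 °C

T = 50.7 °C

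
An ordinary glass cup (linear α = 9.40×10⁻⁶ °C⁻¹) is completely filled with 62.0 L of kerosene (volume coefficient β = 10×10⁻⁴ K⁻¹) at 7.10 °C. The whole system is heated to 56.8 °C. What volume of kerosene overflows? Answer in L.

The cup also expands: β_container ≈ 3α = 2.82×10⁻⁵ /K
Net overflow = V₀(β_liq − 3α_cont)ΔT
β − 3α = 1.00×10⁻³ − 2.82×10⁻⁵ = 9.718×10⁻⁴ /K; ΔT = 49.70 K
ΔV = 62.0 × 9.718×10⁻⁴ × 49.70 = 2.99 L

2.99 L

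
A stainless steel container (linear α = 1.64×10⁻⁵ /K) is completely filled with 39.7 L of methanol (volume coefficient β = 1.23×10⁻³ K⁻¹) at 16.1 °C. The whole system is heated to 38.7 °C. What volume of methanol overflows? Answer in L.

1.06 L

The container also expands: β_container ≈ 3α = 4.92×10⁻⁵ /K
Net overflow = V₀(β_liq − 3α_cont)ΔT
β − 3α = 1.23×10⁻³ − 4.92×10⁻⁵ = 1.1808×10⁻³ /K; ΔT = 22.6 K
ΔV = 39.7 × 1.1808×10⁻³ × 22.6 = 1.06 L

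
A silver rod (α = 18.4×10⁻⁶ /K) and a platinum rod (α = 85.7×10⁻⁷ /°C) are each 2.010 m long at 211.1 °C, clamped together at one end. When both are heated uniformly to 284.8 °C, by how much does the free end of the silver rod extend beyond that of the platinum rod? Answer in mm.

1.46 mm

ΔT = 73.7 K
silver: ΔL = 18.4×10⁻⁶ × 2.010 m × 73.7 = 2.7257×10⁻³ m = 2.7257 mm
platinum: ΔL = 85.7×10⁻⁷ × 2.010 m × 73.7 = 1.2695×10⁻³ m = 1.2695 mm
difference = 2.7257 − 1.2695 = 1.4562 mm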